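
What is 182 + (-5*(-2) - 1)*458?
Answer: 4304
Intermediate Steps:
182 + (-5*(-2) - 1)*458 = 182 + (10 - 1)*458 = 182 + 9*458 = 182 + 4122 = 4304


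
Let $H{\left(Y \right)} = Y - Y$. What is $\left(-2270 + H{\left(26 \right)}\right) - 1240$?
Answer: $-3510$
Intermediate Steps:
$H{\left(Y \right)} = 0$
$\left(-2270 + H{\left(26 \right)}\right) - 1240 = \left(-2270 + 0\right) - 1240 = -2270 - 1240 = -3510$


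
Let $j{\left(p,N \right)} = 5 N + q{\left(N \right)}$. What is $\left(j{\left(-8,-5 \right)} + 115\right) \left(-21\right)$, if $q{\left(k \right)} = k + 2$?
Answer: $-1827$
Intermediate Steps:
$q{\left(k \right)} = 2 + k$
$j{\left(p,N \right)} = 2 + 6 N$ ($j{\left(p,N \right)} = 5 N + \left(2 + N\right) = 2 + 6 N$)
$\left(j{\left(-8,-5 \right)} + 115\right) \left(-21\right) = \left(\left(2 + 6 \left(-5\right)\right) + 115\right) \left(-21\right) = \left(\left(2 - 30\right) + 115\right) \left(-21\right) = \left(-28 + 115\right) \left(-21\right) = 87 \left(-21\right) = -1827$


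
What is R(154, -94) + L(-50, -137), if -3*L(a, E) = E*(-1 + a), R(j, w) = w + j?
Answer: -2269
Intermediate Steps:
R(j, w) = j + w
L(a, E) = -E*(-1 + a)/3
R(154, -94) + L(-50, -137) = (154 - 94) + (⅓)*(-137)*(1 - 1*(-50)) = 60 + (⅓)*(-137)*(1 + 50) = 60 + (⅓)*(-137)*51 = 60 - 2329 = -2269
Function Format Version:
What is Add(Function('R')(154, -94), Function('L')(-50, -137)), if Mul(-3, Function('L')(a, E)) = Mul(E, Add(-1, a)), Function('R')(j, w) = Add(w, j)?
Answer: -2269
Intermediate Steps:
Function('R')(j, w) = Add(j, w)
Function('L')(a, E) = Mul(Rational(-1, 3), E, Add(-1, a)) (Function('L')(a, E) = Mul(Rational(-1, 3), Mul(E, Add(-1, a))) = Mul(Rational(-1, 3), E, Add(-1, a)))
Add(Function('R')(154, -94), Function('L')(-50, -137)) = Add(Add(154, -94), Mul(Rational(1, 3), -137, Add(1, Mul(-1, -50)))) = Add(60, Mul(Rational(1, 3), -137, Add(1, 50))) = Add(60, Mul(Rational(1, 3), -137, 51)) = Add(60, -2329) = -2269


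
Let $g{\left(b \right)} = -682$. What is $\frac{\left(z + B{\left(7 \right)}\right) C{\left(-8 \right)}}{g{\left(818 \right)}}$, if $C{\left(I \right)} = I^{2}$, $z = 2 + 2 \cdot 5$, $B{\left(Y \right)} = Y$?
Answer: $- \frac{608}{341} \approx -1.783$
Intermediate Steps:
$z = 12$ ($z = 2 + 10 = 12$)
$\frac{\left(z + B{\left(7 \right)}\right) C{\left(-8 \right)}}{g{\left(818 \right)}} = \frac{\left(12 + 7\right) \left(-8\right)^{2}}{-682} = 19 \cdot 64 \left(- \frac{1}{682}\right) = 1216 \left(- \frac{1}{682}\right) = - \frac{608}{341}$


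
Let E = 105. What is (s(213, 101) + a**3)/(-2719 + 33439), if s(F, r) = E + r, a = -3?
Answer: 179/30720 ≈ 0.0058268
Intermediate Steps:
s(F, r) = 105 + r
(s(213, 101) + a**3)/(-2719 + 33439) = ((105 + 101) + (-3)**3)/(-2719 + 33439) = (206 - 27)/30720 = 179*(1/30720) = 179/30720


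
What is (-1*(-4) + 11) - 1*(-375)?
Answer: 390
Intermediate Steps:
(-1*(-4) + 11) - 1*(-375) = (4 + 11) + 375 = 15 + 375 = 390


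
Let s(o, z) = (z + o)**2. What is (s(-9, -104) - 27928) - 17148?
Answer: -32307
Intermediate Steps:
s(o, z) = (o + z)**2
(s(-9, -104) - 27928) - 17148 = ((-9 - 104)**2 - 27928) - 17148 = ((-113)**2 - 27928) - 17148 = (12769 - 27928) - 17148 = -15159 - 17148 = -32307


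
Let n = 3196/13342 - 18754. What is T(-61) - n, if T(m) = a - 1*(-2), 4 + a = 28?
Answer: 125279782/6671 ≈ 18780.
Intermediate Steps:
a = 24 (a = -4 + 28 = 24)
T(m) = 26 (T(m) = 24 - 1*(-2) = 24 + 2 = 26)
n = -125106336/6671 (n = 3196*(1/13342) - 18754 = 1598/6671 - 18754 = -125106336/6671 ≈ -18754.)
T(-61) - n = 26 - 1*(-125106336/6671) = 26 + 125106336/6671 = 125279782/6671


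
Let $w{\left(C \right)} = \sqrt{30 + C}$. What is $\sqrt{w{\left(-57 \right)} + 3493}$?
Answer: $\sqrt{3493 + 3 i \sqrt{3}} \approx 59.102 + 0.044 i$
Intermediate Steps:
$\sqrt{w{\left(-57 \right)} + 3493} = \sqrt{\sqrt{30 - 57} + 3493} = \sqrt{\sqrt{-27} + 3493} = \sqrt{3 i \sqrt{3} + 3493} = \sqrt{3493 + 3 i \sqrt{3}}$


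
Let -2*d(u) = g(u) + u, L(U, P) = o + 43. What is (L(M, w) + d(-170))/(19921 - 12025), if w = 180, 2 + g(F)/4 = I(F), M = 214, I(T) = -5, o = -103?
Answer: 13/2632 ≈ 0.0049392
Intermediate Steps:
g(F) = -28 (g(F) = -8 + 4*(-5) = -8 - 20 = -28)
L(U, P) = -60 (L(U, P) = -103 + 43 = -60)
d(u) = 14 - u/2 (d(u) = -(-28 + u)/2 = 14 - u/2)
(L(M, w) + d(-170))/(19921 - 12025) = (-60 + (14 - ½*(-170)))/(19921 - 12025) = (-60 + (14 + 85))/7896 = (-60 + 99)*(1/7896) = 39*(1/7896) = 13/2632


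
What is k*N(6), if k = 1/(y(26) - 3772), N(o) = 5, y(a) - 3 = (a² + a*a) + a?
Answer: -5/2391 ≈ -0.0020912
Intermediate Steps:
y(a) = 3 + a + 2*a² (y(a) = 3 + ((a² + a*a) + a) = 3 + ((a² + a²) + a) = 3 + (2*a² + a) = 3 + (a + 2*a²) = 3 + a + 2*a²)
k = -1/2391 (k = 1/((3 + 26 + 2*26²) - 3772) = 1/((3 + 26 + 2*676) - 3772) = 1/((3 + 26 + 1352) - 3772) = 1/(1381 - 3772) = 1/(-2391) = -1/2391 ≈ -0.00041824)
k*N(6) = -1/2391*5 = -5/2391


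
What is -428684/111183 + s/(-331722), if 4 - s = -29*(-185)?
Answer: -15734206865/4097983014 ≈ -3.8395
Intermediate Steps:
s = -5361 (s = 4 - (-29)*(-185) = 4 - 1*5365 = 4 - 5365 = -5361)
-428684/111183 + s/(-331722) = -428684/111183 - 5361/(-331722) = -428684*1/111183 - 5361*(-1/331722) = -428684/111183 + 1787/110574 = -15734206865/4097983014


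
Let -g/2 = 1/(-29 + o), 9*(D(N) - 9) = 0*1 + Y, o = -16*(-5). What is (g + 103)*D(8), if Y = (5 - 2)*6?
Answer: 57761/51 ≈ 1132.6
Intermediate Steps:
Y = 18 (Y = 3*6 = 18)
o = 80
D(N) = 11 (D(N) = 9 + (0*1 + 18)/9 = 9 + (0 + 18)/9 = 9 + (⅑)*18 = 9 + 2 = 11)
g = -2/51 (g = -2/(-29 + 80) = -2/51 ≈ -0.039216)
(g + 103)*D(8) = (-2/51 + 103)*11 = (5251/51)*11 = 57761/51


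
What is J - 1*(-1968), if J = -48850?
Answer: -46882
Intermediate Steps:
J - 1*(-1968) = -48850 - 1*(-1968) = -48850 + 1968 = -46882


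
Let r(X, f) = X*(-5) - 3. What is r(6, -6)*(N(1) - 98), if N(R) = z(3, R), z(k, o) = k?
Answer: 3135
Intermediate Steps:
N(R) = 3
r(X, f) = -3 - 5*X (r(X, f) = -5*X - 3 = -3 - 5*X)
r(6, -6)*(N(1) - 98) = (-3 - 5*6)*(3 - 98) = (-3 - 30)*(-95) = -33*(-95) = 3135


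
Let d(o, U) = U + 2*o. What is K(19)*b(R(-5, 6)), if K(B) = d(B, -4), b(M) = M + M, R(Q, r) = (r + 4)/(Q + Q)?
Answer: -68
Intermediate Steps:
R(Q, r) = (4 + r)/(2*Q) (R(Q, r) = (4 + r)/((2*Q)) = (4 + r)*(1/(2*Q)) = (4 + r)/(2*Q))
b(M) = 2*M
K(B) = -4 + 2*B
K(19)*b(R(-5, 6)) = (-4 + 2*19)*(2*((1/2)*(4 + 6)/(-5))) = (-4 + 38)*(2*((1/2)*(-1/5)*10)) = 34*(2*(-1)) = 34*(-2) = -68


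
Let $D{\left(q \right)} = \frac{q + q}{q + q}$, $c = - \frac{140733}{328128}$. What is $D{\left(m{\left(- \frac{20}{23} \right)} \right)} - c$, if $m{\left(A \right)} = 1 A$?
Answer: $\frac{156287}{109376} \approx 1.4289$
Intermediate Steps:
$c = - \frac{46911}{109376}$ ($c = \left(-140733\right) \frac{1}{328128} = - \frac{46911}{109376} \approx -0.4289$)
$m{\left(A \right)} = A$
$D{\left(q \right)} = 1$ ($D{\left(q \right)} = \frac{2 q}{2 q} = 2 q \frac{1}{2 q} = 1$)
$D{\left(m{\left(- \frac{20}{23} \right)} \right)} - c = 1 - - \frac{46911}{109376} = 1 + \frac{46911}{109376} = \frac{156287}{109376}$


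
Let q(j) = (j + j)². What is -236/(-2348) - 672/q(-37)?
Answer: -17845/803603 ≈ -0.022206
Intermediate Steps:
q(j) = 4*j² (q(j) = (2*j)² = 4*j²)
-236/(-2348) - 672/q(-37) = -236/(-2348) - 672/(4*(-37)²) = -236*(-1/2348) - 672/(4*1369) = 59/587 - 672/5476 = 59/587 - 672*1/5476 = 59/587 - 168/1369 = -17845/803603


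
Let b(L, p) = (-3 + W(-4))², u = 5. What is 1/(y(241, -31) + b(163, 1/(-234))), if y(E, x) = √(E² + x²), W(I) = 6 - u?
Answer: -2/29513 + √59042/59026 ≈ 0.0040488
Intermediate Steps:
W(I) = 1 (W(I) = 6 - 1*5 = 6 - 5 = 1)
b(L, p) = 4 (b(L, p) = (-3 + 1)² = (-2)² = 4)
1/(y(241, -31) + b(163, 1/(-234))) = 1/(√(241² + (-31)²) + 4) = 1/(√(58081 + 961) + 4) = 1/(√59042 + 4) = 1/(4 + √59042)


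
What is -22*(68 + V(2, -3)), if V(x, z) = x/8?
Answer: -3003/2 ≈ -1501.5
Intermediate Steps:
V(x, z) = x/8 (V(x, z) = x*(⅛) = x/8)
-22*(68 + V(2, -3)) = -22*(68 + (⅛)*2) = -22*(68 + ¼) = -22*273/4 = -3003/2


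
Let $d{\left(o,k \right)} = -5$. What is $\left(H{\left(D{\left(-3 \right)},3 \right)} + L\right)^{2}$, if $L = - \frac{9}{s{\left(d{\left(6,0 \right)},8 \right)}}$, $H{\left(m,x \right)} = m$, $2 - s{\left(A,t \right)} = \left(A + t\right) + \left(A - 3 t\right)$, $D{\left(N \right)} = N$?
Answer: $\frac{8649}{784} \approx 11.032$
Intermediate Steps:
$s{\left(A,t \right)} = 2 - 2 A + 2 t$ ($s{\left(A,t \right)} = 2 - \left(\left(A + t\right) + \left(A - 3 t\right)\right) = 2 - \left(- 2 t + 2 A\right) = 2 - 2 A + 2 t$)
$L = - \frac{9}{28}$ ($L = - \frac{9}{2 - -10 + 2 \cdot 8} = - \frac{9}{2 + 10 + 16} = - \frac{9}{28} \approx -0.32143$)
$\left(H{\left(D{\left(-3 \right)},3 \right)} + L\right)^{2} = \left(-3 - \frac{9}{28}\right)^{2} = \left(- \frac{93}{28}\right)^{2} = \frac{8649}{784}$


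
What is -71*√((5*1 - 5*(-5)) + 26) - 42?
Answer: -42 - 142*√14 ≈ -573.32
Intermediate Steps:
-71*√((5*1 - 5*(-5)) + 26) - 42 = -71*√((5 + 25) + 26) - 42 = -71*√(30 + 26) - 42 = -142*√14 - 42 = -42 - 142*√14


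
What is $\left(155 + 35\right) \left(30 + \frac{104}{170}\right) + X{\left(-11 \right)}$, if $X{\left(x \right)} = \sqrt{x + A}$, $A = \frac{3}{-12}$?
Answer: $\frac{98876}{17} + \frac{3 i \sqrt{5}}{2} \approx 5816.2 + 3.3541 i$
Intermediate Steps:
$A = - \frac{1}{4}$ ($A = 3 \left(- \frac{1}{12}\right) = - \frac{1}{4} \approx -0.25$)
$X{\left(x \right)} = \sqrt{- \frac{1}{4} + x}$ ($X{\left(x \right)} = \sqrt{x - \frac{1}{4}} = \sqrt{- \frac{1}{4} + x}$)
$\left(155 + 35\right) \left(30 + \frac{104}{170}\right) + X{\left(-11 \right)} = \left(155 + 35\right) \left(30 + \frac{104}{170}\right) + \frac{\sqrt{-1 + 4 \left(-11\right)}}{2} = 190 \left(30 + 104 \cdot \frac{1}{170}\right) + \frac{\sqrt{-1 - 44}}{2} = 190 \left(30 + \frac{52}{85}\right) + \frac{\sqrt{-45}}{2} = 190 \cdot \frac{2602}{85} + \frac{3 i \sqrt{5}}{2} = \frac{98876}{17} + \frac{3 i \sqrt{5}}{2}$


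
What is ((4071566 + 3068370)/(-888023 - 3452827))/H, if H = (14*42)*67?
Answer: -892492/21376515825 ≈ -4.1751e-5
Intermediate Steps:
H = 39396 (H = 588*67 = 39396)
((4071566 + 3068370)/(-888023 - 3452827))/H = ((4071566 + 3068370)/(-888023 - 3452827))/39396 = (7139936/(-4340850))*(1/39396) = (7139936*(-1/4340850))*(1/39396) = -3569968/2170425*1/39396 = -892492/21376515825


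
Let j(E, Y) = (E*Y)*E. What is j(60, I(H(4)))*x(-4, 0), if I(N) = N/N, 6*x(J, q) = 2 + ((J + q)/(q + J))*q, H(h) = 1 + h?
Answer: 1200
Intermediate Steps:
x(J, q) = ⅓ + q/6 (x(J, q) = (2 + ((J + q)/(q + J))*q)/6 = (2 + ((J + q)/(J + q))*q)/6 = (2 + 1*q)/6 = (2 + q)/6 = ⅓ + q/6)
I(N) = 1
j(E, Y) = Y*E²
j(60, I(H(4)))*x(-4, 0) = (1*60²)*(⅓ + (⅙)*0) = (1*3600)*(⅓ + 0) = 3600*(⅓) = 1200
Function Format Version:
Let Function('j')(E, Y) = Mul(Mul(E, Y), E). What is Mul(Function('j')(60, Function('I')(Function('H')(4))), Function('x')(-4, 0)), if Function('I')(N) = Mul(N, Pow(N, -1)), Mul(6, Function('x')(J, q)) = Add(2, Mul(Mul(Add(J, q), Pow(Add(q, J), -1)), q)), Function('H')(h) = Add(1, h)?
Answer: 1200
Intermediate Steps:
Function('x')(J, q) = Add(Rational(1, 3), Mul(Rational(1, 6), q)) (Function('x')(J, q) = Mul(Rational(1, 6), Add(2, Mul(Mul(Add(J, q), Pow(Add(q, J), -1)), q))) = Mul(Rational(1, 6), Add(2, Mul(Mul(Add(J, q), Pow(Add(J, q), -1)), q))) = Mul(Rational(1, 6), Add(2, Mul(1, q))) = Mul(Rational(1, 6), Add(2, q)) = Add(Rational(1, 3), Mul(Rational(1, 6), q)))
Function('I')(N) = 1
Function('j')(E, Y) = Mul(Y, Pow(E, 2))
Mul(Function('j')(60, Function('I')(Function('H')(4))), Function('x')(-4, 0)) = Mul(Mul(1, Pow(60, 2)), Add(Rational(1, 3), Mul(Rational(1, 6), 0))) = Mul(Mul(1, 3600), Add(Rational(1, 3), 0)) = Mul(3600, Rational(1, 3)) = 1200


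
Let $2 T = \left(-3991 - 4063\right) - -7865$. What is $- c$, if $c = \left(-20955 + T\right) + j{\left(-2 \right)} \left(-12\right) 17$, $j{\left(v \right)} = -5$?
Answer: $\frac{40059}{2} \approx 20030.0$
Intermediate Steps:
$T = - \frac{189}{2}$ ($T = \frac{\left(-3991 - 4063\right) - -7865}{2} = \frac{-8054 + 7865}{2} = \frac{1}{2} \left(-189\right) = - \frac{189}{2} \approx -94.5$)
$c = - \frac{40059}{2}$ ($c = \left(-20955 - \frac{189}{2}\right) + \left(-5\right) \left(-12\right) 17 = - \frac{42099}{2} + 60 \cdot 17 = - \frac{42099}{2} + 1020 = - \frac{40059}{2} \approx -20030.0$)
$- c = \left(-1\right) \left(- \frac{40059}{2}\right) = \frac{40059}{2}$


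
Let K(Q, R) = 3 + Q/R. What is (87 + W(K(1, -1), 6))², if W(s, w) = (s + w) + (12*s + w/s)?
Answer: 14884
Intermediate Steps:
W(s, w) = w + 13*s + w/s (W(s, w) = (s + w) + (12*s + w/s) = w + 13*s + w/s)
(87 + W(K(1, -1), 6))² = (87 + (6 + 13*(3 + 1/(-1)) + 6/(3 + 1/(-1))))² = (87 + (6 + 13*(3 + 1*(-1)) + 6/(3 + 1*(-1))))² = (87 + (6 + 13*(3 - 1) + 6/(3 - 1)))² = (87 + (6 + 13*2 + 6/2))² = (87 + (6 + 26 + 6*(½)))² = (87 + (6 + 26 + 3))² = (87 + 35)² = 122² = 14884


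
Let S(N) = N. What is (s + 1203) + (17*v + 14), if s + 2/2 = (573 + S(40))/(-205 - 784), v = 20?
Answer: 1538271/989 ≈ 1555.4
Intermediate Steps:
s = -1602/989 (s = -1 + (573 + 40)/(-205 - 784) = -1 + 613/(-989) = -1 + 613*(-1/989) = -1 - 613/989 = -1602/989 ≈ -1.6198)
(s + 1203) + (17*v + 14) = (-1602/989 + 1203) + (17*20 + 14) = 1188165/989 + (340 + 14) = 1188165/989 + 354 = 1538271/989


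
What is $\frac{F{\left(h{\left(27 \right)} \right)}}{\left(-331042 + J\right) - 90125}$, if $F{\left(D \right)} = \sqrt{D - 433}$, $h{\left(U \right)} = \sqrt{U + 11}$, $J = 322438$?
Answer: $- \frac{i \sqrt{433 - \sqrt{38}}}{98729} \approx - 0.00020926 i$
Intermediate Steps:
$h{\left(U \right)} = \sqrt{11 + U}$
$F{\left(D \right)} = \sqrt{-433 + D}$
$\frac{F{\left(h{\left(27 \right)} \right)}}{\left(-331042 + J\right) - 90125} = \frac{\sqrt{-433 + \sqrt{11 + 27}}}{\left(-331042 + 322438\right) - 90125} = \frac{\sqrt{-433 + \sqrt{38}}}{-8604 - 90125} = \frac{\sqrt{-433 + \sqrt{38}}}{-98729} = \sqrt{-433 + \sqrt{38}} \left(- \frac{1}{98729}\right) = - \frac{\sqrt{-433 + \sqrt{38}}}{98729}$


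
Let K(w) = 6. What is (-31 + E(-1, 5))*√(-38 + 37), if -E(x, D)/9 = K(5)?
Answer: -85*I ≈ -85.0*I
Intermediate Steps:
E(x, D) = -54 (E(x, D) = -9*6 = -54)
(-31 + E(-1, 5))*√(-38 + 37) = (-31 - 54)*√(-38 + 37) = -85*I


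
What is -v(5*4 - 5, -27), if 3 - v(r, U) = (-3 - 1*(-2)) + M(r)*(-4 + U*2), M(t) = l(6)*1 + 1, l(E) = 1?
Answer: -120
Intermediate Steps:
M(t) = 2 (M(t) = 1*1 + 1 = 1 + 1 = 2)
v(r, U) = 12 - 4*U (v(r, U) = 3 - ((-3 - 1*(-2)) + 2*(-4 + U*2)) = 3 - ((-3 + 2) + 2*(-4 + 2*U)) = 3 - (-1 + (-8 + 4*U)) = 3 - (-9 + 4*U) = 3 + (9 - 4*U) = 12 - 4*U)
-v(5*4 - 5, -27) = -(12 - 4*(-27)) = -(12 + 108) = -1*120 = -120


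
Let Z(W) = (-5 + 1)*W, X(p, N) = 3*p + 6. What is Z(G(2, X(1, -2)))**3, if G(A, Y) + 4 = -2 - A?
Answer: 32768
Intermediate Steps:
X(p, N) = 6 + 3*p
G(A, Y) = -6 - A (G(A, Y) = -4 + (-2 - A) = -6 - A)
Z(W) = -4*W
Z(G(2, X(1, -2)))**3 = (-4*(-6 - 1*2))**3 = (-4*(-6 - 2))**3 = (-4*(-8))**3 = 32**3 = 32768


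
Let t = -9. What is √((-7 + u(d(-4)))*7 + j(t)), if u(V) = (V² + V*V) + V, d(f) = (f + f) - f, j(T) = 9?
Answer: 2*√39 ≈ 12.490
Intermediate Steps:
d(f) = f (d(f) = 2*f - f = f)
u(V) = V + 2*V² (u(V) = (V² + V²) + V = 2*V² + V = V + 2*V²)
√((-7 + u(d(-4)))*7 + j(t)) = √((-7 - 4*(1 + 2*(-4)))*7 + 9) = √((-7 - 4*(1 - 8))*7 + 9) = √((-7 - 4*(-7))*7 + 9) = √((-7 + 28)*7 + 9) = √(21*7 + 9) = √(147 + 9) = √156 = 2*√39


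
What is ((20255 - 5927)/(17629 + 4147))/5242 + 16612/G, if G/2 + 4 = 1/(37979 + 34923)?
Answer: -8640054480332551/4160859799468 ≈ -2076.5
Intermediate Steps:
G = -291607/36451 (G = -8 + 2/(37979 + 34923) = -8 + 2/72902 = -8 + 2*(1/72902) = -8 + 1/36451 = -291607/36451 ≈ -8.0000)
((20255 - 5927)/(17629 + 4147))/5242 + 16612/G = ((20255 - 5927)/(17629 + 4147))/5242 + 16612/(-291607/36451) = (14328/21776)*(1/5242) + 16612*(-36451/291607) = (14328*(1/21776))*(1/5242) - 605524012/291607 = (1791/2722)*(1/5242) - 605524012/291607 = 1791/14268724 - 605524012/291607 = -8640054480332551/4160859799468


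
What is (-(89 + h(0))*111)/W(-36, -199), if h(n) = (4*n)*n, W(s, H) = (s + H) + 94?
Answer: 3293/47 ≈ 70.064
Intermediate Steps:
W(s, H) = 94 + H + s (W(s, H) = (H + s) + 94 = 94 + H + s)
h(n) = 4*n**2
(-(89 + h(0))*111)/W(-36, -199) = (-(89 + 4*0**2)*111)/(94 - 199 - 36) = -(89 + 4*0)*111/(-141) = -(89 + 0)*111*(-1/141) = -89*111*(-1/141) = -1*9879*(-1/141) = -9879*(-1/141) = 3293/47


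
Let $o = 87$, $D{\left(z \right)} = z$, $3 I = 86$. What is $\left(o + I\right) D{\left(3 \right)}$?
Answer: $347$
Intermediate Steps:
$I = \frac{86}{3}$ ($I = \frac{1}{3} \cdot 86 = \frac{86}{3} \approx 28.667$)
$\left(o + I\right) D{\left(3 \right)} = \left(87 + \frac{86}{3}\right) 3 = \frac{347}{3} \cdot 3 = 347$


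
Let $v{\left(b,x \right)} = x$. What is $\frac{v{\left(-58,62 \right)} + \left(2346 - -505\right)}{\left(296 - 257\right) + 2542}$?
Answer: $\frac{2913}{2581} \approx 1.1286$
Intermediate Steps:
$\frac{v{\left(-58,62 \right)} + \left(2346 - -505\right)}{\left(296 - 257\right) + 2542} = \frac{62 + \left(2346 - -505\right)}{\left(296 - 257\right) + 2542} = \frac{62 + \left(2346 + 505\right)}{\left(296 - 257\right) + 2542} = \frac{62 + 2851}{39 + 2542} = \frac{2913}{2581}$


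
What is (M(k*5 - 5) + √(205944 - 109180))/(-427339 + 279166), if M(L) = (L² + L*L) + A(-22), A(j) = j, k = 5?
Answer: -778/148173 - 2*√24191/148173 ≈ -0.0073500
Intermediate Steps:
M(L) = -22 + 2*L² (M(L) = (L² + L*L) - 22 = (L² + L²) - 22 = 2*L² - 22 = -22 + 2*L²)
(M(k*5 - 5) + √(205944 - 109180))/(-427339 + 279166) = ((-22 + 2*(5*5 - 5)²) + √(205944 - 109180))/(-427339 + 279166) = ((-22 + 2*(25 - 5)²) + √96764)/(-148173) = ((-22 + 2*20²) + 2*√24191)*(-1/148173) = ((-22 + 2*400) + 2*√24191)*(-1/148173) = ((-22 + 800) + 2*√24191)*(-1/148173) = (778 + 2*√24191)*(-1/148173) = -778/148173 - 2*√24191/148173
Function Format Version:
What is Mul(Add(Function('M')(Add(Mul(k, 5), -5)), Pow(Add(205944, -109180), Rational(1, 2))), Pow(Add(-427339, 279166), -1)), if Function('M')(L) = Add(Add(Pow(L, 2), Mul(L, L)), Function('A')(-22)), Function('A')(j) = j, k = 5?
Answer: Add(Rational(-778, 148173), Mul(Rational(-2, 148173), Pow(24191, Rational(1, 2)))) ≈ -0.0073500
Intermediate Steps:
Function('M')(L) = Add(-22, Mul(2, Pow(L, 2))) (Function('M')(L) = Add(Add(Pow(L, 2), Mul(L, L)), -22) = Add(Add(Pow(L, 2), Pow(L, 2)), -22) = Add(Mul(2, Pow(L, 2)), -22) = Add(-22, Mul(2, Pow(L, 2))))
Mul(Add(Function('M')(Add(Mul(k, 5), -5)), Pow(Add(205944, -109180), Rational(1, 2))), Pow(Add(-427339, 279166), -1)) = Mul(Add(Add(-22, Mul(2, Pow(Add(Mul(5, 5), -5), 2))), Pow(Add(205944, -109180), Rational(1, 2))), Pow(Add(-427339, 279166), -1)) = Mul(Add(Add(-22, Mul(2, Pow(Add(25, -5), 2))), Pow(96764, Rational(1, 2))), Pow(-148173, -1)) = Mul(Add(Add(-22, Mul(2, Pow(20, 2))), Mul(2, Pow(24191, Rational(1, 2)))), Rational(-1, 148173)) = Mul(Add(Add(-22, Mul(2, 400)), Mul(2, Pow(24191, Rational(1, 2)))), Rational(-1, 148173)) = Mul(Add(Add(-22, 800), Mul(2, Pow(24191, Rational(1, 2)))), Rational(-1, 148173)) = Mul(Add(778, Mul(2, Pow(24191, Rational(1, 2)))), Rational(-1, 148173)) = Add(Rational(-778, 148173), Mul(Rational(-2, 148173), Pow(24191, Rational(1, 2))))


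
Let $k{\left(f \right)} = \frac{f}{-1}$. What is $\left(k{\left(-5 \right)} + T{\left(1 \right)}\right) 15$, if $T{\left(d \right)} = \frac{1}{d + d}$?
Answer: $\frac{165}{2} \approx 82.5$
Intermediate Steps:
$k{\left(f \right)} = - f$ ($k{\left(f \right)} = f \left(-1\right) = - f$)
$T{\left(d \right)} = \frac{1}{2 d}$
$\left(k{\left(-5 \right)} + T{\left(1 \right)}\right) 15 = \left(\left(-1\right) \left(-5\right) + \frac{1}{2 \cdot 1}\right) 15 = \left(5 + \frac{1}{2} \cdot 1\right) 15 = \left(5 + \frac{1}{2}\right) 15 = \frac{11}{2} \cdot 15 = \frac{165}{2}$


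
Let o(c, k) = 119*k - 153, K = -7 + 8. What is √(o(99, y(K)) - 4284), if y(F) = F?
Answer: I*√4318 ≈ 65.711*I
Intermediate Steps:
K = 1
o(c, k) = -153 + 119*k
√(o(99, y(K)) - 4284) = √((-153 + 119*1) - 4284) = √((-153 + 119) - 4284) = √(-34 - 4284) = √(-4318) = I*√4318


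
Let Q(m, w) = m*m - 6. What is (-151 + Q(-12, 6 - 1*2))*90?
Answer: -1170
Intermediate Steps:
Q(m, w) = -6 + m**2 (Q(m, w) = m**2 - 6 = -6 + m**2)
(-151 + Q(-12, 6 - 1*2))*90 = (-151 + (-6 + (-12)**2))*90 = (-151 + (-6 + 144))*90 = (-151 + 138)*90 = -13*90 = -1170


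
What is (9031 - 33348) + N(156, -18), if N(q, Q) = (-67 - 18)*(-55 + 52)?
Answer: -24062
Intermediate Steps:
N(q, Q) = 255 (N(q, Q) = -85*(-3) = 255)
(9031 - 33348) + N(156, -18) = (9031 - 33348) + 255 = -24317 + 255 = -24062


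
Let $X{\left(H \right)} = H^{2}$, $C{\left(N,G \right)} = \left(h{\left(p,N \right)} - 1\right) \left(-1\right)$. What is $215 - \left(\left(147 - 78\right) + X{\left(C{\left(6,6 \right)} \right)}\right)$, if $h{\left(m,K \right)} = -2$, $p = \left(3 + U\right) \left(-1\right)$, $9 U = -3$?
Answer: $137$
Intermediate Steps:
$U = - \frac{1}{3}$ ($U = \frac{1}{9} \left(-3\right) = - \frac{1}{3} \approx -0.33333$)
$p = - \frac{8}{3}$ ($p = \left(3 - \frac{1}{3}\right) \left(-1\right) = \frac{8}{3} \left(-1\right) = - \frac{8}{3} \approx -2.6667$)
$C{\left(N,G \right)} = 3$ ($C{\left(N,G \right)} = \left(-2 - 1\right) \left(-1\right) = \left(-3\right) \left(-1\right) = 3$)
$215 - \left(\left(147 - 78\right) + X{\left(C{\left(6,6 \right)} \right)}\right) = 215 - \left(\left(147 - 78\right) + 3^{2}\right) = 215 - \left(69 + 9\right) = 215 - 78 = 137$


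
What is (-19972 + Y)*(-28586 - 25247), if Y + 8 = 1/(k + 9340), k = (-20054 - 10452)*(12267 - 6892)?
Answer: 176353085415623233/163960410 ≈ 1.0756e+9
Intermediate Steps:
k = -163969750 (k = -30506*5375 = -163969750)
Y = -1311683281/163960410 (Y = -8 + 1/(-163969750 + 9340) = -8 + 1/(-163960410) = -8 - 1/163960410 = -1311683281/163960410 ≈ -8.0000)
(-19972 + Y)*(-28586 - 25247) = (-19972 - 1311683281/163960410)*(-28586 - 25247) = -3275928991801/163960410*(-53833) = 176353085415623233/163960410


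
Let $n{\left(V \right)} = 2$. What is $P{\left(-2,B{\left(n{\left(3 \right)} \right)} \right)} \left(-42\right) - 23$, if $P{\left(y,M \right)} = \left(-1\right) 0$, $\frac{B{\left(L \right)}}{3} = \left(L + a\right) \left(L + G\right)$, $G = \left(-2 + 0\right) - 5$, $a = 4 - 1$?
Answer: $-23$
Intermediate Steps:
$a = 3$ ($a = 4 - 1 = 3$)
$G = -7$ ($G = -2 - 5 = -7$)
$B{\left(L \right)} = 3 \left(-7 + L\right) \left(3 + L\right)$ ($B{\left(L \right)} = 3 \left(L + 3\right) \left(L - 7\right) = 3 \left(3 + L\right) \left(-7 + L\right) = 3 \left(-7 + L\right) \left(3 + L\right)$)
$P{\left(y,M \right)} = 0$
$P{\left(-2,B{\left(n{\left(3 \right)} \right)} \right)} \left(-42\right) - 23 = 0 \left(-42\right) - 23 = 0 - 23 = -23$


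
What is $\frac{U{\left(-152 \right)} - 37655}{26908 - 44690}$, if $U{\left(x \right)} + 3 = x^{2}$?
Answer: $\frac{7277}{8891} \approx 0.81847$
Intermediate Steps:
$U{\left(x \right)} = -3 + x^{2}$
$\frac{U{\left(-152 \right)} - 37655}{26908 - 44690} = \frac{\left(-3 + \left(-152\right)^{2}\right) - 37655}{26908 - 44690} = \frac{\left(-3 + 23104\right) - 37655}{-17782} = \left(23101 - 37655\right) \left(- \frac{1}{17782}\right) = \left(-14554\right) \left(- \frac{1}{17782}\right) = \frac{7277}{8891}$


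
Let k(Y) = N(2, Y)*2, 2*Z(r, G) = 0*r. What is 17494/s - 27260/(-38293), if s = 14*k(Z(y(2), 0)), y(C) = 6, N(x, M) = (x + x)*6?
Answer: 344108231/12866448 ≈ 26.745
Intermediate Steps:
N(x, M) = 12*x (N(x, M) = (2*x)*6 = 12*x)
Z(r, G) = 0 (Z(r, G) = (0*r)/2 = (½)*0 = 0)
k(Y) = 48 (k(Y) = (12*2)*2 = 24*2 = 48)
s = 672 (s = 14*48 = 672)
17494/s - 27260/(-38293) = 17494/672 - 27260/(-38293) = 17494*(1/672) - 27260*(-1/38293) = 8747/336 + 27260/38293 = 344108231/12866448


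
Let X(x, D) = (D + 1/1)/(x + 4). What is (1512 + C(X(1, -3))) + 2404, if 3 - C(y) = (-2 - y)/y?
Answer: 3915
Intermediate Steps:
X(x, D) = (1 + D)/(4 + x) (X(x, D) = (D + 1*1)/(4 + x) = (D + 1)/(4 + x) = (1 + D)/(4 + x))
C(y) = 3 - (-2 - y)/y
(1512 + C(X(1, -3))) + 2404 = (1512 + (4 + 2/(((1 - 3)/(4 + 1))))) + 2404 = (1512 + (4 + 2/((-2/5)))) + 2404 = (1512 + (4 + 2/(((⅕)*(-2))))) + 2404 = (1512 + (4 + 2/(-⅖))) + 2404 = (1512 + (4 + 2*(-5/2))) + 2404 = (1512 + (4 - 5)) + 2404 = (1512 - 1) + 2404 = 1511 + 2404 = 3915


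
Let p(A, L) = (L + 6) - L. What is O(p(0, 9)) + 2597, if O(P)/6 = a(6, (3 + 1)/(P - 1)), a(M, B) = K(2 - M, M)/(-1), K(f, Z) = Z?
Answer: 2561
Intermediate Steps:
a(M, B) = -M (a(M, B) = M/(-1) = M*(-1) = -M)
p(A, L) = 6 (p(A, L) = (6 + L) - L = 6)
O(P) = -36 (O(P) = 6*(-1*6) = 6*(-6) = -36)
O(p(0, 9)) + 2597 = -36 + 2597 = 2561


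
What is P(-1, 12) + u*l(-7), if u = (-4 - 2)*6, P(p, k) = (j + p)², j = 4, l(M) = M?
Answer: 261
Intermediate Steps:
P(p, k) = (4 + p)²
u = -36 (u = -6*6 = -36)
P(-1, 12) + u*l(-7) = (4 - 1)² - 36*(-7) = 3² + 252 = 9 + 252 = 261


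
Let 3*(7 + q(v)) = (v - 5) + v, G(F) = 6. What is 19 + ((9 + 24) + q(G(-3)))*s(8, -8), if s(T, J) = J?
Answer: -623/3 ≈ -207.67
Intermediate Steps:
q(v) = -26/3 + 2*v/3 (q(v) = -7 + ((v - 5) + v)/3 = -7 + ((-5 + v) + v)/3 = -7 + (-5 + 2*v)/3 = -7 + (-5/3 + 2*v/3) = -26/3 + 2*v/3)
19 + ((9 + 24) + q(G(-3)))*s(8, -8) = 19 + ((9 + 24) + (-26/3 + (2/3)*6))*(-8) = 19 + (33 + (-26/3 + 4))*(-8) = 19 + (33 - 14/3)*(-8) = 19 + (85/3)*(-8) = 19 - 680/3 = -623/3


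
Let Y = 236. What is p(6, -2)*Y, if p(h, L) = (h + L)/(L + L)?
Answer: -236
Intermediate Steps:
p(h, L) = (L + h)/(2*L) (p(h, L) = (L + h)/((2*L)) = (L + h)*(1/(2*L)) = (L + h)/(2*L))
p(6, -2)*Y = ((½)*(-2 + 6)/(-2))*236 = ((½)*(-½)*4)*236 = -1*236 = -236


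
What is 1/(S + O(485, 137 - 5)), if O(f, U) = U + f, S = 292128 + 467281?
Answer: 1/760026 ≈ 1.3157e-6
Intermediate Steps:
S = 759409
1/(S + O(485, 137 - 5)) = 1/(759409 + ((137 - 5) + 485)) = 1/(759409 + (132 + 485)) = 1/(759409 + 617) = 1/760026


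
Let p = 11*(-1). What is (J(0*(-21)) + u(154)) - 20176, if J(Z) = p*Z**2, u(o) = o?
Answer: -20022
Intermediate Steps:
p = -11
J(Z) = -11*Z**2
(J(0*(-21)) + u(154)) - 20176 = (-11*(0*(-21))**2 + 154) - 20176 = (-11*0**2 + 154) - 20176 = (-11*0 + 154) - 20176 = (0 + 154) - 20176 = 154 - 20176 = -20022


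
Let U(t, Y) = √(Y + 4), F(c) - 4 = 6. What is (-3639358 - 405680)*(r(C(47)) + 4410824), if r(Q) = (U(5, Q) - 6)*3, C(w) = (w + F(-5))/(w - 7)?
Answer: -17841877880628 - 6067557*√2170/10 ≈ -1.7842e+13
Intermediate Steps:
F(c) = 10 (F(c) = 4 + 6 = 10)
U(t, Y) = √(4 + Y)
C(w) = (10 + w)/(-7 + w) (C(w) = (w + 10)/(w - 7) = (10 + w)/(-7 + w))
r(Q) = -18 + 3*√(4 + Q) (r(Q) = (√(4 + Q) - 6)*3 = (-6 + √(4 + Q))*3 = -18 + 3*√(4 + Q))
(-3639358 - 405680)*(r(C(47)) + 4410824) = (-3639358 - 405680)*((-18 + 3*√(4 + (10 + 47)/(-7 + 47))) + 4410824) = -4045038*((-18 + 3*√(4 + 57/40)) + 4410824) = -4045038*((-18 + 3*√(217/40)) + 4410824) = -4045038*((-18 + 3*(√2170/20)) + 4410824) = -4045038*((-18 + 3*√2170/20) + 4410824) = -4045038*(4410806 + 3*√2170/20) = -17841877880628 - 6067557*√2170/10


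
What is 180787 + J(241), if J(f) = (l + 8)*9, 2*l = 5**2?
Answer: 361943/2 ≈ 1.8097e+5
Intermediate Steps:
l = 25/2 (l = (1/2)*5**2 = (1/2)*25 = 25/2 ≈ 12.500)
J(f) = 369/2 (J(f) = (25/2 + 8)*9 = (41/2)*9 = 369/2)
180787 + J(241) = 180787 + 369/2 = 361943/2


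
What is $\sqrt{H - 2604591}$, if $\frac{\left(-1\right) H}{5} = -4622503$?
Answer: $2 \sqrt{5126981} \approx 4528.6$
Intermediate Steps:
$H = 23112515$ ($H = \left(-5\right) \left(-4622503\right) = 23112515$)
$\sqrt{H - 2604591} = \sqrt{23112515 - 2604591} = \sqrt{20507924} = 2 \sqrt{5126981}$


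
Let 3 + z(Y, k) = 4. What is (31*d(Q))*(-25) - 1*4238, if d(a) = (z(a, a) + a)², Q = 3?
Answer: -16638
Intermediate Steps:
z(Y, k) = 1 (z(Y, k) = -3 + 4 = 1)
d(a) = (1 + a)²
(31*d(Q))*(-25) - 1*4238 = (31*(1 + 3)²)*(-25) - 1*4238 = (31*4²)*(-25) - 4238 = (31*16)*(-25) - 4238 = 496*(-25) - 4238 = -12400 - 4238 = -16638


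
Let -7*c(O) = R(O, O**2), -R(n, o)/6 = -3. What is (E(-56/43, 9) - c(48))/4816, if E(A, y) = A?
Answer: 191/724808 ≈ 0.00026352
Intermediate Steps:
R(n, o) = 18 (R(n, o) = -6*(-3) = 18)
c(O) = -18/7 (c(O) = -1/7*18 = -18/7)
(E(-56/43, 9) - c(48))/4816 = (-56/43 - 1*(-18/7))/4816 = (-56*1/43 + 18/7)*(1/4816) = (-56/43 + 18/7)*(1/4816) = (382/301)*(1/4816) = 191/724808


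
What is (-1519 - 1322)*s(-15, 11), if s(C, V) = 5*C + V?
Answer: 181824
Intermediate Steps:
s(C, V) = V + 5*C
(-1519 - 1322)*s(-15, 11) = (-1519 - 1322)*(11 + 5*(-15)) = -2841*(11 - 75) = -2841*(-64) = 181824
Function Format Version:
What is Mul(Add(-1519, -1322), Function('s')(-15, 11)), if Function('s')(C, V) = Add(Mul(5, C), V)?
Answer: 181824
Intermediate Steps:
Function('s')(C, V) = Add(V, Mul(5, C))
Mul(Add(-1519, -1322), Function('s')(-15, 11)) = Mul(Add(-1519, -1322), Add(11, Mul(5, -15))) = Mul(-2841, Add(11, -75)) = Mul(-2841, -64) = 181824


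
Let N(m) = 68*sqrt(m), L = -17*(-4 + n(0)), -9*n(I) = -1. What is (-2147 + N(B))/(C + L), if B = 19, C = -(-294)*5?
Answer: -19323/13825 + 612*sqrt(19)/13825 ≈ -1.2047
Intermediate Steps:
n(I) = 1/9 (n(I) = -1/9*(-1) = 1/9)
C = 1470 (C = -14*(-105) = 1470)
L = 595/9 (L = -17*(-4 + 1/9) = -17*(-35/9) = 595/9 ≈ 66.111)
(-2147 + N(B))/(C + L) = (-2147 + 68*sqrt(19))/(1470 + 595/9) = (-2147 + 68*sqrt(19))/(13825/9) = (-2147 + 68*sqrt(19))*(9/13825) = -19323/13825 + 612*sqrt(19)/13825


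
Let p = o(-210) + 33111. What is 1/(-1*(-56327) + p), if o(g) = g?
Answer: 1/89228 ≈ 1.1207e-5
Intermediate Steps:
p = 32901 (p = -210 + 33111 = 32901)
1/(-1*(-56327) + p) = 1/(-1*(-56327) + 32901) = 1/(56327 + 32901) = 1/89228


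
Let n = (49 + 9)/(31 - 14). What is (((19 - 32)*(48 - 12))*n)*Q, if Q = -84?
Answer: 2280096/17 ≈ 1.3412e+5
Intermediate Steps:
n = 58/17 ≈ 3.4118
(((19 - 32)*(48 - 12))*n)*Q = (((19 - 32)*(48 - 12))*(58/17))*(-84) = (-13*36*(58/17))*(-84) = -468*58/17*(-84) = -27144/17*(-84) = 2280096/17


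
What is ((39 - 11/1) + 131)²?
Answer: 25281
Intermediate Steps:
((39 - 11/1) + 131)² = ((39 - 11*1) + 131)² = ((39 - 11) + 131)² = (28 + 131)² = 159² = 25281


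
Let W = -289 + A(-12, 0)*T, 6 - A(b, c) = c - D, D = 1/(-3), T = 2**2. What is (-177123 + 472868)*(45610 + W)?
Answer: 40230488095/3 ≈ 1.3410e+10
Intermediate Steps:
T = 4
D = -1/3 (D = 1*(-1/3) = -1/3 ≈ -0.33333)
A(b, c) = 17/3 - c (A(b, c) = 6 - (c - 1*(-1/3)) = 6 - (c + 1/3) = 6 - (1/3 + c) = 6 + (-1/3 - c) = 17/3 - c)
W = -799/3 (W = -289 + (17/3 - 1*0)*4 = -289 + (17/3 + 0)*4 = -289 + (17/3)*4 = -289 + 68/3 = -799/3 ≈ -266.33)
(-177123 + 472868)*(45610 + W) = (-177123 + 472868)*(45610 - 799/3) = 295745*(136031/3) = 40230488095/3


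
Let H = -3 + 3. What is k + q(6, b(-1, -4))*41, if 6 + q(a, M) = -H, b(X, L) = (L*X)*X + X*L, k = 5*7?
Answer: -211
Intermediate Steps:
k = 35
H = 0
b(X, L) = L*X + L*X² (b(X, L) = L*X² + L*X = L*X + L*X²)
q(a, M) = -6 (q(a, M) = -6 - 1*0 = -6 + 0 = -6)
k + q(6, b(-1, -4))*41 = 35 - 6*41 = 35 - 246 = -211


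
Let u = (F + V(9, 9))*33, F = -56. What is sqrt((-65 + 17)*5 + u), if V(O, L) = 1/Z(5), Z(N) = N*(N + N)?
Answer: I*sqrt(208734)/10 ≈ 45.687*I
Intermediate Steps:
Z(N) = 2*N**2 (Z(N) = N*(2*N) = 2*N**2)
V(O, L) = 1/50 (V(O, L) = 1/(2*5**2) = 1/(2*25) = 1/50)
u = -92367/50 (u = (-56 + 1/50)*33 = -2799/50*33 = -92367/50 ≈ -1847.3)
sqrt((-65 + 17)*5 + u) = sqrt((-65 + 17)*5 - 92367/50) = sqrt(-48*5 - 92367/50) = sqrt(-240 - 92367/50) = sqrt(-104367/50) = I*sqrt(208734)/10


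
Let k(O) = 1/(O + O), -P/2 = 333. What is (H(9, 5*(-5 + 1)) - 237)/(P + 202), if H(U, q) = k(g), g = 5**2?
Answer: 11849/23200 ≈ 0.51073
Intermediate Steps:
g = 25
P = -666 (P = -2*333 = -666)
k(O) = 1/(2*O)
H(U, q) = 1/50 (H(U, q) = (1/2)/25 = (1/2)*(1/25) = 1/50)
(H(9, 5*(-5 + 1)) - 237)/(P + 202) = (1/50 - 237)/(-666 + 202) = -11849/50/(-464) = -11849/50*(-1/464) = 11849/23200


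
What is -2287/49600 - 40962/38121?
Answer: -706299309/630267200 ≈ -1.1206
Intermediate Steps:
-2287/49600 - 40962/38121 = -2287*1/49600 - 40962*1/38121 = -2287/49600 - 13654/12707 = -706299309/630267200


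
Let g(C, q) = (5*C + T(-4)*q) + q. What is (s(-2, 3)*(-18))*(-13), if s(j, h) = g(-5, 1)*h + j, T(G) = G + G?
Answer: -22932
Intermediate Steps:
T(G) = 2*G
g(C, q) = -7*q + 5*C (g(C, q) = (5*C + (2*(-4))*q) + q = (5*C - 8*q) + q = (-8*q + 5*C) + q = -7*q + 5*C)
s(j, h) = j - 32*h (s(j, h) = (-7*1 + 5*(-5))*h + j = (-7 - 25)*h + j = -32*h + j = j - 32*h)
(s(-2, 3)*(-18))*(-13) = ((-2 - 32*3)*(-18))*(-13) = ((-2 - 96)*(-18))*(-13) = -98*(-18)*(-13) = 1764*(-13) = -22932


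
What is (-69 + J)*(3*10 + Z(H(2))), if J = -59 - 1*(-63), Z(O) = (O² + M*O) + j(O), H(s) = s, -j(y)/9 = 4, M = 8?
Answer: -910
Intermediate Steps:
j(y) = -36 (j(y) = -9*4 = -36)
Z(O) = -36 + O² + 8*O (Z(O) = (O² + 8*O) - 36 = -36 + O² + 8*O)
J = 4 (J = -59 + 63 = 4)
(-69 + J)*(3*10 + Z(H(2))) = (-69 + 4)*(3*10 + (-36 + 2² + 8*2)) = -65*(30 + (-36 + 4 + 16)) = -65*(30 - 16) = -65*14 = -910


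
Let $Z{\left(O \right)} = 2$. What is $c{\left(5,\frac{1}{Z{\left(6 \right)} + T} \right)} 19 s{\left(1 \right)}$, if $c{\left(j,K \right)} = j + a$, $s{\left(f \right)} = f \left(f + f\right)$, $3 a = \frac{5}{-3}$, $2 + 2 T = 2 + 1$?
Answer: $\frac{1520}{9} \approx 168.89$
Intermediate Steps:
$T = \frac{1}{2}$ ($T = -1 + \frac{2 + 1}{2} = -1 + \frac{1}{2} \cdot 3 = -1 + \frac{3}{2} = \frac{1}{2} \approx 0.5$)
$a = - \frac{5}{9}$ ($a = \frac{5 \frac{1}{-3}}{3} = \frac{5 \left(- \frac{1}{3}\right)}{3} = \frac{1}{3} \left(- \frac{5}{3}\right) = - \frac{5}{9} \approx -0.55556$)
$s{\left(f \right)} = 2 f^{2}$ ($s{\left(f \right)} = f 2 f = 2 f^{2}$)
$c{\left(j,K \right)} = - \frac{5}{9} + j$ ($c{\left(j,K \right)} = j - \frac{5}{9} = - \frac{5}{9} + j$)
$c{\left(5,\frac{1}{Z{\left(6 \right)} + T} \right)} 19 s{\left(1 \right)} = \left(- \frac{5}{9} + 5\right) 19 \cdot 2 \cdot 1^{2} = \frac{40}{9} \cdot 19 \cdot 2 \cdot 1 = \frac{760}{9} \cdot 2 = \frac{1520}{9}$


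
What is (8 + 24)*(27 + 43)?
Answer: 2240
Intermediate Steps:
(8 + 24)*(27 + 43) = 32*70 = 2240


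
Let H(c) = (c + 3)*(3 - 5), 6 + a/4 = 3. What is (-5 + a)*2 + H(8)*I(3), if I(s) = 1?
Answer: -56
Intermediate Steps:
a = -12 (a = -24 + 4*3 = -24 + 12 = -12)
H(c) = -6 - 2*c (H(c) = (3 + c)*(-2) = -6 - 2*c)
(-5 + a)*2 + H(8)*I(3) = (-5 - 12)*2 + (-6 - 2*8)*1 = -17*2 + (-6 - 16)*1 = -34 - 22*1 = -34 - 22 = -56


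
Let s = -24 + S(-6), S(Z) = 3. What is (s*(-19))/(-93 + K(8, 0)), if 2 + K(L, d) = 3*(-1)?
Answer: -57/14 ≈ -4.0714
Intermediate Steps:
K(L, d) = -5 (K(L, d) = -2 + 3*(-1) = -2 - 3 = -5)
s = -21 (s = -24 + 3 = -21)
(s*(-19))/(-93 + K(8, 0)) = (-21*(-19))/(-93 - 5) = 399/(-98) = 399*(-1/98) = -57/14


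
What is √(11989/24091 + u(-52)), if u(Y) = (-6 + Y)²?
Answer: √1952674636283/24091 ≈ 58.004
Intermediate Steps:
√(11989/24091 + u(-52)) = √(11989/24091 + (-6 - 52)²) = √(11989*(1/24091) + (-58)²) = √(11989/24091 + 3364) = √(81054113/24091) = √1952674636283/24091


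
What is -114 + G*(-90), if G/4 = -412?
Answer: 148206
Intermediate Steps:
G = -1648 (G = 4*(-412) = -1648)
-114 + G*(-90) = -114 - 1648*(-90) = -114 + 148320 = 148206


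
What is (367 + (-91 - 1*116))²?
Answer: 25600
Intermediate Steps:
(367 + (-91 - 1*116))² = (367 + (-91 - 116))² = (367 - 207)² = 160² = 25600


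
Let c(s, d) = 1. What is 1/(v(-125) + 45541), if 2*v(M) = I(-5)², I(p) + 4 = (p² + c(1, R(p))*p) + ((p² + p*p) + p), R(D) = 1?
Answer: 2/94803 ≈ 2.1096e-5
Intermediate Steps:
I(p) = -4 + 2*p + 3*p² (I(p) = -4 + ((p² + 1*p) + ((p² + p*p) + p)) = -4 + ((p² + p) + ((p² + p²) + p)) = -4 + ((p + p²) + (2*p² + p)) = -4 + ((p + p²) + (p + 2*p²)) = -4 + (2*p + 3*p²) = -4 + 2*p + 3*p²)
v(M) = 3721/2 (v(M) = (-4 + 2*(-5) + 3*(-5)²)²/2 = (-4 - 10 + 3*25)²/2 = (-4 - 10 + 75)²/2 = (½)*61² = (½)*3721 = 3721/2)
1/(v(-125) + 45541) = 1/(3721/2 + 45541) = 1/(94803/2) = 2/94803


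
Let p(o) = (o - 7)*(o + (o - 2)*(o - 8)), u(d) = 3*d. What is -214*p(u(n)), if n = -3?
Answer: 609472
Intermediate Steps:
p(o) = (-7 + o)*(o + (-8 + o)*(-2 + o)) (p(o) = (-7 + o)*(o + (-2 + o)*(-8 + o)) = (-7 + o)*(o + (-8 + o)*(-2 + o)))
-214*p(u(n)) = -214*(-112 + (3*(-3))³ - 16*(3*(-3))² + 79*(3*(-3))) = -214*(-112 + (-9)³ - 16*(-9)² + 79*(-9)) = -214*(-112 - 729 - 16*81 - 711) = -214*(-112 - 729 - 1296 - 711) = -214*(-2848) = 609472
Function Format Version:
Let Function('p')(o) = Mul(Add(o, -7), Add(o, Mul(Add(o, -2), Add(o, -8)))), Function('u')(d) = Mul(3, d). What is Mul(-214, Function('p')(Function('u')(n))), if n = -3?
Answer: 609472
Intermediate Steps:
Function('p')(o) = Mul(Add(-7, o), Add(o, Mul(Add(-8, o), Add(-2, o)))) (Function('p')(o) = Mul(Add(-7, o), Add(o, Mul(Add(-2, o), Add(-8, o)))) = Mul(Add(-7, o), Add(o, Mul(Add(-8, o), Add(-2, o)))))
Mul(-214, Function('p')(Function('u')(n))) = Mul(-214, Add(-112, Pow(Mul(3, -3), 3), Mul(-16, Pow(Mul(3, -3), 2)), Mul(79, Mul(3, -3)))) = Mul(-214, Add(-112, Pow(-9, 3), Mul(-16, Pow(-9, 2)), Mul(79, -9))) = Mul(-214, Add(-112, -729, Mul(-16, 81), -711)) = Mul(-214, Add(-112, -729, -1296, -711)) = Mul(-214, -2848) = 609472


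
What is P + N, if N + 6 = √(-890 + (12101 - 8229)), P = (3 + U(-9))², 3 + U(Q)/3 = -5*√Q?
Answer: -1995 + √2982 + 540*I ≈ -1940.4 + 540.0*I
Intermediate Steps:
U(Q) = -9 - 15*√Q (U(Q) = -9 + 3*(-5*√Q) = -9 - 15*√Q)
P = (-6 - 45*I)² (P = (3 + (-9 - 45*I))² = (-6 - 45*I)² ≈ -1989.0 + 540.0*I)
N = -6 + √2982 (N = -6 + √(-890 + (12101 - 8229)) = -6 + √(-890 + 3872) = -6 + √2982 ≈ 48.608)
P + N = (-1989 + 540*I) + (-6 + √2982) = -1995 + √2982 + 540*I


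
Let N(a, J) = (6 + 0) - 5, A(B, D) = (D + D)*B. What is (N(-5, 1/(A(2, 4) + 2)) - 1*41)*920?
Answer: -36800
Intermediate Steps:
A(B, D) = 2*B*D (A(B, D) = (2*D)*B = 2*B*D)
N(a, J) = 1 (N(a, J) = 6 - 5 = 1)
(N(-5, 1/(A(2, 4) + 2)) - 1*41)*920 = (1 - 1*41)*920 = (1 - 41)*920 = -40*920 = -36800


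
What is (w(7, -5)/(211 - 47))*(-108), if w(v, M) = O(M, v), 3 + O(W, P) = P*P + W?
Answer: -27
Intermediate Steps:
O(W, P) = -3 + W + P² (O(W, P) = -3 + (P*P + W) = -3 + (P² + W) = -3 + (W + P²) = -3 + W + P²)
w(v, M) = -3 + M + v²
(w(7, -5)/(211 - 47))*(-108) = ((-3 - 5 + 7²)/(211 - 47))*(-108) = ((-3 - 5 + 49)/164)*(-108) = ((1/164)*41)*(-108) = (¼)*(-108) = -27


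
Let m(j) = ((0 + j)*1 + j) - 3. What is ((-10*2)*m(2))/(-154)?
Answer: 10/77 ≈ 0.12987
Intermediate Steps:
m(j) = -3 + 2*j (m(j) = (j*1 + j) - 3 = (j + j) - 3 = 2*j - 3 = -3 + 2*j)
((-10*2)*m(2))/(-154) = ((-10*2)*(-3 + 2*2))/(-154) = -20*(-3 + 4)*(-1/154) = -20*1*(-1/154) = -20*(-1/154) = 10/77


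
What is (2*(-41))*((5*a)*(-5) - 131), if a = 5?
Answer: 20992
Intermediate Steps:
(2*(-41))*((5*a)*(-5) - 131) = (2*(-41))*((5*5)*(-5) - 131) = -82*(25*(-5) - 131) = -82*(-125 - 131) = -82*(-256) = 20992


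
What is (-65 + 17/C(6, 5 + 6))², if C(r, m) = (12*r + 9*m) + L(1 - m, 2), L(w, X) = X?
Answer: 126067984/29929 ≈ 4212.2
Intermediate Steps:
C(r, m) = 2 + 9*m + 12*r (C(r, m) = (12*r + 9*m) + 2 = (9*m + 12*r) + 2 = 2 + 9*m + 12*r)
(-65 + 17/C(6, 5 + 6))² = (-65 + 17/(2 + 9*(5 + 6) + 12*6))² = (-65 + 17/(2 + 9*11 + 72))² = (-65 + 17/(2 + 99 + 72))² = (-65 + 17/173)² = (-11228/173)² = 126067984/29929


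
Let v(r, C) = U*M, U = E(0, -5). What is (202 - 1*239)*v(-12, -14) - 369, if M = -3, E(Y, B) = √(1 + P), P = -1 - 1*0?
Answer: -369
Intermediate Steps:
P = -1 (P = -1 + 0 = -1)
E(Y, B) = 0 (E(Y, B) = √(1 - 1) = √0 = 0)
U = 0
v(r, C) = 0 (v(r, C) = 0*(-3) = 0)
(202 - 1*239)*v(-12, -14) - 369 = (202 - 1*239)*0 - 369 = (202 - 239)*0 - 369 = -37*0 - 369 = 0 - 369 = -369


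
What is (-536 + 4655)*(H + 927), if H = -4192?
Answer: -13448535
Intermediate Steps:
(-536 + 4655)*(H + 927) = (-536 + 4655)*(-4192 + 927) = 4119*(-3265) = -13448535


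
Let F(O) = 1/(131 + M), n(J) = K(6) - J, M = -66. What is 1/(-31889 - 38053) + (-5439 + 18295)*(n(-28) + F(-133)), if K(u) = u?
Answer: 1988074492207/4546230 ≈ 4.3730e+5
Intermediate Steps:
n(J) = 6 - J
F(O) = 1/65 (F(O) = 1/(131 - 66) = 1/65)
1/(-31889 - 38053) + (-5439 + 18295)*(n(-28) + F(-133)) = 1/(-31889 - 38053) + (-5439 + 18295)*((6 - 1*(-28)) + 1/65) = 1/(-69942) + 12856*((6 + 28) + 1/65) = -1/69942 + 12856*(34 + 1/65) = -1/69942 + 12856*(2211/65) = -1/69942 + 28424616/65 = 1988074492207/4546230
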